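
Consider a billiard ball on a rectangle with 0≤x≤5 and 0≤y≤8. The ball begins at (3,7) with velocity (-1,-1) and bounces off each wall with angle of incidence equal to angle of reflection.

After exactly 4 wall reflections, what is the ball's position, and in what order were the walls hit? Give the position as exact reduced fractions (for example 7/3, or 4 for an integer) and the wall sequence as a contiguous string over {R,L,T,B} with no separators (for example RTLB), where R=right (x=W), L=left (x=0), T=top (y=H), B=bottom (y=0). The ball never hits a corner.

Final position: (0,6)
Wall sequence: LBRL

1. t=3 → L at (0,4); v=(1,-1)
2. t=4 → B at (4,0); v=(1,1)
3. t=1 → R at (5,1); v=(-1,1)
4. t=5 → L at (0,6); v=(1,1)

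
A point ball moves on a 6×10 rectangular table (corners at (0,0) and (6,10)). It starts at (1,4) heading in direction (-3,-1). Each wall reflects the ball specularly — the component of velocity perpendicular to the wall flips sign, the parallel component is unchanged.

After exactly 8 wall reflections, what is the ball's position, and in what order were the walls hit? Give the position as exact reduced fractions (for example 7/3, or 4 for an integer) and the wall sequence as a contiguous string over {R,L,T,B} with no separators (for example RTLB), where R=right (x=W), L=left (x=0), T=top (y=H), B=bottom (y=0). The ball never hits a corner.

1. t=1/3 → L at (0,11/3); v=(3,-1)
2. t=2 → R at (6,5/3); v=(-3,-1)
3. t=5/3 → B at (1,0); v=(-3,1)
4. t=1/3 → L at (0,1/3); v=(3,1)
5. t=2 → R at (6,7/3); v=(-3,1)
6. t=2 → L at (0,13/3); v=(3,1)
7. t=2 → R at (6,19/3); v=(-3,1)
8. t=2 → L at (0,25/3); v=(3,1)

Final position: (0,25/3)
Wall sequence: LRBLRLRL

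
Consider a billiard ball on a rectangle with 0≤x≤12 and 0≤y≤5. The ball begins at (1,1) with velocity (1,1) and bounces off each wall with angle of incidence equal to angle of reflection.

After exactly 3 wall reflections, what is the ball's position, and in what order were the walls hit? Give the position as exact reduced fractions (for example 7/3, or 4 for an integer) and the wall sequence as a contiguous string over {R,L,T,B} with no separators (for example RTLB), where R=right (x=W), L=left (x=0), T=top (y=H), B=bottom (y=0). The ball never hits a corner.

1. t=4 → T at (5,5); v=(1,-1)
2. t=5 → B at (10,0); v=(1,1)
3. t=2 → R at (12,2); v=(-1,1)

Final position: (12,2)
Wall sequence: TBR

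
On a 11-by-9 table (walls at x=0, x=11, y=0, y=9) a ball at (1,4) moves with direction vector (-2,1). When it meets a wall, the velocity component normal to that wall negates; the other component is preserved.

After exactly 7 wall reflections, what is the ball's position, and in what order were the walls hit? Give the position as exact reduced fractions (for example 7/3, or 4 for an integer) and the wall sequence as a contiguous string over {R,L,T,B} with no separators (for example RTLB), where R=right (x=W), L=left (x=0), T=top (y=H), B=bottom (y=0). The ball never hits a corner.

Final position: (0,17/2)
Wall sequence: LTRLBRL

1. t=1/2 → L at (0,9/2); v=(2,1)
2. t=9/2 → T at (9,9); v=(2,-1)
3. t=1 → R at (11,8); v=(-2,-1)
4. t=11/2 → L at (0,5/2); v=(2,-1)
5. t=5/2 → B at (5,0); v=(2,1)
6. t=3 → R at (11,3); v=(-2,1)
7. t=11/2 → L at (0,17/2); v=(2,1)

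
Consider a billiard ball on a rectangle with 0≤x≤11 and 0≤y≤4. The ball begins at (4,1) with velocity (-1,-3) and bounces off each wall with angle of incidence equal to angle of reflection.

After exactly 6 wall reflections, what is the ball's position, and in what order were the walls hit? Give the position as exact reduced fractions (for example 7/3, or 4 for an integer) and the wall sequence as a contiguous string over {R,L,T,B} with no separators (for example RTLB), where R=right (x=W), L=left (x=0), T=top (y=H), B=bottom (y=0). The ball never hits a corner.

Final position: (5/3,0)
Wall sequence: BTBLTB

1. t=1/3 → B at (11/3,0); v=(-1,3)
2. t=4/3 → T at (7/3,4); v=(-1,-3)
3. t=4/3 → B at (1,0); v=(-1,3)
4. t=1 → L at (0,3); v=(1,3)
5. t=1/3 → T at (1/3,4); v=(1,-3)
6. t=4/3 → B at (5/3,0); v=(1,3)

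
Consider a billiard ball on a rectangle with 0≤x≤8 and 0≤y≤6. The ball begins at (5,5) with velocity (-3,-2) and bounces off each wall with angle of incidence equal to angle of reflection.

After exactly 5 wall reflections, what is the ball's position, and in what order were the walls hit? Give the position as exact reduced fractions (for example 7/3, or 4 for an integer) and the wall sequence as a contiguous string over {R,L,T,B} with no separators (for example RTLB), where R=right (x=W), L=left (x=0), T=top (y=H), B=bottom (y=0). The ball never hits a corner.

Final position: (0,3)
Wall sequence: LBRTL

1. t=5/3 → L at (0,5/3); v=(3,-2)
2. t=5/6 → B at (5/2,0); v=(3,2)
3. t=11/6 → R at (8,11/3); v=(-3,2)
4. t=7/6 → T at (9/2,6); v=(-3,-2)
5. t=3/2 → L at (0,3); v=(3,-2)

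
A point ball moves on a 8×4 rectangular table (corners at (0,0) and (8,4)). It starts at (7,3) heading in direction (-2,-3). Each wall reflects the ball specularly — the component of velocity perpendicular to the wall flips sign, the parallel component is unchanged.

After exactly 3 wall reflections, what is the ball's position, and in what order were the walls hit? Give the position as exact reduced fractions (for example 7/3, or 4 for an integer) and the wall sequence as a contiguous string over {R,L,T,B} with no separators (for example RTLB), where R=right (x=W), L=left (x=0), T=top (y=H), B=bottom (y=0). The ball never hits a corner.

1. t=1 → B at (5,0); v=(-2,3)
2. t=4/3 → T at (7/3,4); v=(-2,-3)
3. t=7/6 → L at (0,1/2); v=(2,-3)

Final position: (0,1/2)
Wall sequence: BTL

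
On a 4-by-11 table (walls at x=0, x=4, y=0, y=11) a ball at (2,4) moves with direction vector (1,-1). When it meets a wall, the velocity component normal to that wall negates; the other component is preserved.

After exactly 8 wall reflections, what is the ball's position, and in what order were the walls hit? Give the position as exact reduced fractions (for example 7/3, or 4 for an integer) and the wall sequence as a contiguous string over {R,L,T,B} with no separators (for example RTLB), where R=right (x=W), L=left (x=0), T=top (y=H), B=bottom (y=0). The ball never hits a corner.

Final position: (0,4)
Wall sequence: RBLRLTRL

1. t=2 → R at (4,2); v=(-1,-1)
2. t=2 → B at (2,0); v=(-1,1)
3. t=2 → L at (0,2); v=(1,1)
4. t=4 → R at (4,6); v=(-1,1)
5. t=4 → L at (0,10); v=(1,1)
6. t=1 → T at (1,11); v=(1,-1)
7. t=3 → R at (4,8); v=(-1,-1)
8. t=4 → L at (0,4); v=(1,-1)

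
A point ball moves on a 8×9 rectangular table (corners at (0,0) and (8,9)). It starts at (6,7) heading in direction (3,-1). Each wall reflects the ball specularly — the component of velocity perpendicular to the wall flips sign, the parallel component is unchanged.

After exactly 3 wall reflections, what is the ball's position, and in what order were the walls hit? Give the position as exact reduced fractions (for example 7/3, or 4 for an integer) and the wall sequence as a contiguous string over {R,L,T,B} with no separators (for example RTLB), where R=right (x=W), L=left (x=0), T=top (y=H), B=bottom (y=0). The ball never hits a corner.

Final position: (8,1)
Wall sequence: RLR

1. t=2/3 → R at (8,19/3); v=(-3,-1)
2. t=8/3 → L at (0,11/3); v=(3,-1)
3. t=8/3 → R at (8,1); v=(-3,-1)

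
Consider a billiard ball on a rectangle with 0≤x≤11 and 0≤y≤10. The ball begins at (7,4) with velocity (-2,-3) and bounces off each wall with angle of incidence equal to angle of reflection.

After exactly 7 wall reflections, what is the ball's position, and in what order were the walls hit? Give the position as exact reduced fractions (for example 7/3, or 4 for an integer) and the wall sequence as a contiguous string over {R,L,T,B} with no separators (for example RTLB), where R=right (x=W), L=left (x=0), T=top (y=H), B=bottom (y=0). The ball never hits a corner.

1. t=4/3 → B at (13/3,0); v=(-2,3)
2. t=13/6 → L at (0,13/2); v=(2,3)
3. t=7/6 → T at (7/3,10); v=(2,-3)
4. t=10/3 → B at (9,0); v=(2,3)
5. t=1 → R at (11,3); v=(-2,3)
6. t=7/3 → T at (19/3,10); v=(-2,-3)
7. t=19/6 → L at (0,1/2); v=(2,-3)

Final position: (0,1/2)
Wall sequence: BLTBRTL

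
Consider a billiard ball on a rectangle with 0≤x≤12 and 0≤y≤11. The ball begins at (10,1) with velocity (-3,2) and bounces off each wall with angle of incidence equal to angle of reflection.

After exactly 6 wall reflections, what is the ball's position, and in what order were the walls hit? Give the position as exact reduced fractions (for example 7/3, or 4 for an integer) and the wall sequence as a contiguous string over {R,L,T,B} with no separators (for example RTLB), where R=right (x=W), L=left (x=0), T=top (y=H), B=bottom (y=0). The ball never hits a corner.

1. t=10/3 → L at (0,23/3); v=(3,2)
2. t=5/3 → T at (5,11); v=(3,-2)
3. t=7/3 → R at (12,19/3); v=(-3,-2)
4. t=19/6 → B at (5/2,0); v=(-3,2)
5. t=5/6 → L at (0,5/3); v=(3,2)
6. t=4 → R at (12,29/3); v=(-3,2)

Final position: (12,29/3)
Wall sequence: LTRBLR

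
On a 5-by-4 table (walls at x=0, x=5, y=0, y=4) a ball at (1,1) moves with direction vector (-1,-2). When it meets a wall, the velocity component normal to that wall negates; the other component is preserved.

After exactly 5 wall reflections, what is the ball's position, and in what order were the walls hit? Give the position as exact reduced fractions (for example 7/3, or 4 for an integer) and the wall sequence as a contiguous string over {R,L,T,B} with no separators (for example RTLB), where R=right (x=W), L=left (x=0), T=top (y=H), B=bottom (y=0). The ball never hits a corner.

Final position: (5,3)
Wall sequence: BLTBR

1. t=1/2 → B at (1/2,0); v=(-1,2)
2. t=1/2 → L at (0,1); v=(1,2)
3. t=3/2 → T at (3/2,4); v=(1,-2)
4. t=2 → B at (7/2,0); v=(1,2)
5. t=3/2 → R at (5,3); v=(-1,2)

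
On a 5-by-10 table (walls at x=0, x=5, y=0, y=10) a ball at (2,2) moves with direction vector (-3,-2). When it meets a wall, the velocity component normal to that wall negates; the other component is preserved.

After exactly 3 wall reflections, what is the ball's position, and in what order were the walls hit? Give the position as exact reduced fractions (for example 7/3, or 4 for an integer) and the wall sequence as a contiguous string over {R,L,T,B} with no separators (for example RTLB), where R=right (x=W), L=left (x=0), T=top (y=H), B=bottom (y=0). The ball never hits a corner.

1. t=2/3 → L at (0,2/3); v=(3,-2)
2. t=1/3 → B at (1,0); v=(3,2)
3. t=4/3 → R at (5,8/3); v=(-3,2)

Final position: (5,8/3)
Wall sequence: LBR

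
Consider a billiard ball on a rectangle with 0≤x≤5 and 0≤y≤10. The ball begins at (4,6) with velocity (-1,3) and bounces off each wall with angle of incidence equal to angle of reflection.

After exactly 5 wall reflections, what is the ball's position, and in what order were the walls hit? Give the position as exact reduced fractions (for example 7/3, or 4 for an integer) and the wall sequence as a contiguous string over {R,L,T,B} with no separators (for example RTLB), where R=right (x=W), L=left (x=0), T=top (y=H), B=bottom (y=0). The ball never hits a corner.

Final position: (5,7)
Wall sequence: TLBTR

1. t=4/3 → T at (8/3,10); v=(-1,-3)
2. t=8/3 → L at (0,2); v=(1,-3)
3. t=2/3 → B at (2/3,0); v=(1,3)
4. t=10/3 → T at (4,10); v=(1,-3)
5. t=1 → R at (5,7); v=(-1,-3)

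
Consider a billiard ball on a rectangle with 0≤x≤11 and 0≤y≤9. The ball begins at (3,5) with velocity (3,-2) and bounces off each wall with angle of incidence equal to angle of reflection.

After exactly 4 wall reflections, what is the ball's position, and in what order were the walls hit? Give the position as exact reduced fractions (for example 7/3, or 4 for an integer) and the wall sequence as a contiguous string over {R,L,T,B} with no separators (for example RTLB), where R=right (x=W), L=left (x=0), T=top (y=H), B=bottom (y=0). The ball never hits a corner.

Final position: (2,9)
Wall sequence: BRLT

1. t=5/2 → B at (21/2,0); v=(3,2)
2. t=1/6 → R at (11,1/3); v=(-3,2)
3. t=11/3 → L at (0,23/3); v=(3,2)
4. t=2/3 → T at (2,9); v=(3,-2)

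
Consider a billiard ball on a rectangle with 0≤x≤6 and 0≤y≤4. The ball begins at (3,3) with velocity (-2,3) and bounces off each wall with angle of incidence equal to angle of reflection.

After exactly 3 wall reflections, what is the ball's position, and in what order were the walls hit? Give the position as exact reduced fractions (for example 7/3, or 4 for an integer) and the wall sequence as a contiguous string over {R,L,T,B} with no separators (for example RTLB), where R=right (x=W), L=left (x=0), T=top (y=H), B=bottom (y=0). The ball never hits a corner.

Final position: (1/3,0)
Wall sequence: TLB

1. t=1/3 → T at (7/3,4); v=(-2,-3)
2. t=7/6 → L at (0,1/2); v=(2,-3)
3. t=1/6 → B at (1/3,0); v=(2,3)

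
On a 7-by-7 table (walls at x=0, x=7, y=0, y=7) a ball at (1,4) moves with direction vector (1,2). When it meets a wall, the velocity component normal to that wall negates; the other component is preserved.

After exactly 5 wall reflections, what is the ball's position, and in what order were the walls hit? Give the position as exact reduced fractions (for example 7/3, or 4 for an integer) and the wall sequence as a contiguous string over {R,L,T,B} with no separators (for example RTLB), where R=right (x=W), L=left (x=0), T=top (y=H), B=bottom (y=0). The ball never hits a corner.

Final position: (1,0)
Wall sequence: TBRTB

1. t=3/2 → T at (5/2,7); v=(1,-2)
2. t=7/2 → B at (6,0); v=(1,2)
3. t=1 → R at (7,2); v=(-1,2)
4. t=5/2 → T at (9/2,7); v=(-1,-2)
5. t=7/2 → B at (1,0); v=(-1,2)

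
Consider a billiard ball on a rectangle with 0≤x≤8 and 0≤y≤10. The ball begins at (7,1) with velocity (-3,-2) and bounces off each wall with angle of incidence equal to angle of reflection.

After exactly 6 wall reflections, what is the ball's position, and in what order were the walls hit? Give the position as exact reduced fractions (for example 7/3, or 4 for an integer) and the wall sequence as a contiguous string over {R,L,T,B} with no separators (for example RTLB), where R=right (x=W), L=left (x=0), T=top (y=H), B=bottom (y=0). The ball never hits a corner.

1. t=1/2 → B at (11/2,0); v=(-3,2)
2. t=11/6 → L at (0,11/3); v=(3,2)
3. t=8/3 → R at (8,9); v=(-3,2)
4. t=1/2 → T at (13/2,10); v=(-3,-2)
5. t=13/6 → L at (0,17/3); v=(3,-2)
6. t=8/3 → R at (8,1/3); v=(-3,-2)

Final position: (8,1/3)
Wall sequence: BLRTLR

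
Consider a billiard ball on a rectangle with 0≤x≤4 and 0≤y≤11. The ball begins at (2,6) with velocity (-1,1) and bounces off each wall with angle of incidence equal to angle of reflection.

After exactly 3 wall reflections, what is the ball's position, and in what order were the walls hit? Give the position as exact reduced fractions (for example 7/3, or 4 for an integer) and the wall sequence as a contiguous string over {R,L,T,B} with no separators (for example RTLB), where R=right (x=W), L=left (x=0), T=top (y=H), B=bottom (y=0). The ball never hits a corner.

1. t=2 → L at (0,8); v=(1,1)
2. t=3 → T at (3,11); v=(1,-1)
3. t=1 → R at (4,10); v=(-1,-1)

Final position: (4,10)
Wall sequence: LTR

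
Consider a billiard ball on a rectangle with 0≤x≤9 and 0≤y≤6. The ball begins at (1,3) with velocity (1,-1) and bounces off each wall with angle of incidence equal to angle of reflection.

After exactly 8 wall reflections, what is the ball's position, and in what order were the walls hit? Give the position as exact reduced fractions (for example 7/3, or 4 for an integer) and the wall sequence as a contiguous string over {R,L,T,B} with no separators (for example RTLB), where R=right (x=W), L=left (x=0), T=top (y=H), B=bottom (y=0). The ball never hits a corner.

1. t=3 → B at (4,0); v=(1,1)
2. t=5 → R at (9,5); v=(-1,1)
3. t=1 → T at (8,6); v=(-1,-1)
4. t=6 → B at (2,0); v=(-1,1)
5. t=2 → L at (0,2); v=(1,1)
6. t=4 → T at (4,6); v=(1,-1)
7. t=5 → R at (9,1); v=(-1,-1)
8. t=1 → B at (8,0); v=(-1,1)

Final position: (8,0)
Wall sequence: BRTBLTRB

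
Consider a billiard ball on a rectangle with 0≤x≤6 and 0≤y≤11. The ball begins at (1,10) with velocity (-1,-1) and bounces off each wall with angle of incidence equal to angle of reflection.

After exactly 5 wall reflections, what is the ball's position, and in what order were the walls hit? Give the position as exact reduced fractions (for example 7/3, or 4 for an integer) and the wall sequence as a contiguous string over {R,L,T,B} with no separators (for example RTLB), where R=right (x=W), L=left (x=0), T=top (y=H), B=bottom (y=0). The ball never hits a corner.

1. t=1 → L at (0,9); v=(1,-1)
2. t=6 → R at (6,3); v=(-1,-1)
3. t=3 → B at (3,0); v=(-1,1)
4. t=3 → L at (0,3); v=(1,1)
5. t=6 → R at (6,9); v=(-1,1)

Final position: (6,9)
Wall sequence: LRBLR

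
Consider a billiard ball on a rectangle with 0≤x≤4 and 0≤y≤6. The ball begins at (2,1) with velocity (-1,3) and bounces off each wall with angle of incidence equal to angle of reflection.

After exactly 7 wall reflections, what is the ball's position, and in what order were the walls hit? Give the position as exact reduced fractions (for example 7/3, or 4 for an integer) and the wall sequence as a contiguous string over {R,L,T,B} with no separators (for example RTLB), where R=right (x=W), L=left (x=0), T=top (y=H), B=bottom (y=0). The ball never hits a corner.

Final position: (1/3,6)
Wall sequence: TLBTRBT

1. t=5/3 → T at (1/3,6); v=(-1,-3)
2. t=1/3 → L at (0,5); v=(1,-3)
3. t=5/3 → B at (5/3,0); v=(1,3)
4. t=2 → T at (11/3,6); v=(1,-3)
5. t=1/3 → R at (4,5); v=(-1,-3)
6. t=5/3 → B at (7/3,0); v=(-1,3)
7. t=2 → T at (1/3,6); v=(-1,-3)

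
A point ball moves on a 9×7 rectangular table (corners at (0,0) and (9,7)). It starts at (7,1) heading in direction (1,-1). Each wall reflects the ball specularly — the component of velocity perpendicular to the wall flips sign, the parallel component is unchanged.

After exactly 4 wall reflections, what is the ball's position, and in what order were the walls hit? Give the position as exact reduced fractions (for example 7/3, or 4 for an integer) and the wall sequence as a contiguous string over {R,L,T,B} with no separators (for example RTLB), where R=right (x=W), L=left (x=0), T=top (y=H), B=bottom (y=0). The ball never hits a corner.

1. t=1 → B at (8,0); v=(1,1)
2. t=1 → R at (9,1); v=(-1,1)
3. t=6 → T at (3,7); v=(-1,-1)
4. t=3 → L at (0,4); v=(1,-1)

Final position: (0,4)
Wall sequence: BRTL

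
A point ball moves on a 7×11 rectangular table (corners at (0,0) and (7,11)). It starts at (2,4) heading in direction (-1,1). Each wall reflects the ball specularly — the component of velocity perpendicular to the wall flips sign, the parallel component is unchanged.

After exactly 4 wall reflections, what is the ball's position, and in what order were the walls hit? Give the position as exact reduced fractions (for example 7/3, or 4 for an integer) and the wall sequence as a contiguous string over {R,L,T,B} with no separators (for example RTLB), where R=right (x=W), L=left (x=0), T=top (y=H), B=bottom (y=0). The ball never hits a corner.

Final position: (0,2)
Wall sequence: LTRL

1. t=2 → L at (0,6); v=(1,1)
2. t=5 → T at (5,11); v=(1,-1)
3. t=2 → R at (7,9); v=(-1,-1)
4. t=7 → L at (0,2); v=(1,-1)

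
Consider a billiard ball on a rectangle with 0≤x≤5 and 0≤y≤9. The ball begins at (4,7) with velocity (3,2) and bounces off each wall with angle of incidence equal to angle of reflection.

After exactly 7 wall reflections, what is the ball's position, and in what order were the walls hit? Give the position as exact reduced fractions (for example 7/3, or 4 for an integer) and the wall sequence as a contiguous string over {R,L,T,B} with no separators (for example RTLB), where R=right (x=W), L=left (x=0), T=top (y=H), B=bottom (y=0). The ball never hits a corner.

Final position: (5,3)
Wall sequence: RTLRLBR

1. t=1/3 → R at (5,23/3); v=(-3,2)
2. t=2/3 → T at (3,9); v=(-3,-2)
3. t=1 → L at (0,7); v=(3,-2)
4. t=5/3 → R at (5,11/3); v=(-3,-2)
5. t=5/3 → L at (0,1/3); v=(3,-2)
6. t=1/6 → B at (1/2,0); v=(3,2)
7. t=3/2 → R at (5,3); v=(-3,2)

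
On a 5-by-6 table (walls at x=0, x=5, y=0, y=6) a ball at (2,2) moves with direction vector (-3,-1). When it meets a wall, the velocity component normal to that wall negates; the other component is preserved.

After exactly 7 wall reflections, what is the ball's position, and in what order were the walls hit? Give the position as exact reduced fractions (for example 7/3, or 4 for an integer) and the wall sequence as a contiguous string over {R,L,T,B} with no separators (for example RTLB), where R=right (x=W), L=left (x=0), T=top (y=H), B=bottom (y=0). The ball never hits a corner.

Final position: (2,6)
Wall sequence: LBRLRLT

1. t=2/3 → L at (0,4/3); v=(3,-1)
2. t=4/3 → B at (4,0); v=(3,1)
3. t=1/3 → R at (5,1/3); v=(-3,1)
4. t=5/3 → L at (0,2); v=(3,1)
5. t=5/3 → R at (5,11/3); v=(-3,1)
6. t=5/3 → L at (0,16/3); v=(3,1)
7. t=2/3 → T at (2,6); v=(3,-1)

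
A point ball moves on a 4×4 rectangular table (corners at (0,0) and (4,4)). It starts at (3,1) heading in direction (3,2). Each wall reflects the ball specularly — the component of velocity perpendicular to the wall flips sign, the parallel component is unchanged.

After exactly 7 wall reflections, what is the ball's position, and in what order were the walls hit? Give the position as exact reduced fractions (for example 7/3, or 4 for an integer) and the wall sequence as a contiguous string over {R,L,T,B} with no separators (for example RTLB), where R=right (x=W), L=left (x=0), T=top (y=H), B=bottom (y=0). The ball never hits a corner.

1. t=1/3 → R at (4,5/3); v=(-3,2)
2. t=7/6 → T at (1/2,4); v=(-3,-2)
3. t=1/6 → L at (0,11/3); v=(3,-2)
4. t=4/3 → R at (4,1); v=(-3,-2)
5. t=1/2 → B at (5/2,0); v=(-3,2)
6. t=5/6 → L at (0,5/3); v=(3,2)
7. t=7/6 → T at (7/2,4); v=(3,-2)

Final position: (7/2,4)
Wall sequence: RTLRBLT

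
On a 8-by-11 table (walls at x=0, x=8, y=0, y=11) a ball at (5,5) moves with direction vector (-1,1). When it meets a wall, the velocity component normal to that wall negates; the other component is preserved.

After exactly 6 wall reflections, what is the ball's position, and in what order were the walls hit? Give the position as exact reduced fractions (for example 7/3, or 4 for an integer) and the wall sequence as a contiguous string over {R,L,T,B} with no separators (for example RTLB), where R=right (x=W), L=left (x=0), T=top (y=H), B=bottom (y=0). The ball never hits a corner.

Final position: (7,11)
Wall sequence: LTRBLT

1. t=5 → L at (0,10); v=(1,1)
2. t=1 → T at (1,11); v=(1,-1)
3. t=7 → R at (8,4); v=(-1,-1)
4. t=4 → B at (4,0); v=(-1,1)
5. t=4 → L at (0,4); v=(1,1)
6. t=7 → T at (7,11); v=(1,-1)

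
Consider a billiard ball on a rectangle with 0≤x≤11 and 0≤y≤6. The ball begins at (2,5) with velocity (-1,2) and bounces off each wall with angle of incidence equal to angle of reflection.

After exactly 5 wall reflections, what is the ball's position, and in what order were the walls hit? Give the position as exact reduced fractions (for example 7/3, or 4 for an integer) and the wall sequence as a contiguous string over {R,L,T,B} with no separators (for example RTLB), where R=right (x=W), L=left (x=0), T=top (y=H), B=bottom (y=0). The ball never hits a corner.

1. t=1/2 → T at (3/2,6); v=(-1,-2)
2. t=3/2 → L at (0,3); v=(1,-2)
3. t=3/2 → B at (3/2,0); v=(1,2)
4. t=3 → T at (9/2,6); v=(1,-2)
5. t=3 → B at (15/2,0); v=(1,2)

Final position: (15/2,0)
Wall sequence: TLBTB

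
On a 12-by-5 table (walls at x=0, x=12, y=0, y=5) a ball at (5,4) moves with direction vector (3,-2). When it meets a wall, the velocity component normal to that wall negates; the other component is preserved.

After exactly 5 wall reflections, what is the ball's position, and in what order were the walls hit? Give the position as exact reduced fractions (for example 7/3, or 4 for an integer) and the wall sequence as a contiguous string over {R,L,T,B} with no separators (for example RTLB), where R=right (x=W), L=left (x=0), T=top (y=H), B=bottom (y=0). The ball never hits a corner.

Final position: (2,0)
Wall sequence: BRTLB

1. t=2 → B at (11,0); v=(3,2)
2. t=1/3 → R at (12,2/3); v=(-3,2)
3. t=13/6 → T at (11/2,5); v=(-3,-2)
4. t=11/6 → L at (0,4/3); v=(3,-2)
5. t=2/3 → B at (2,0); v=(3,2)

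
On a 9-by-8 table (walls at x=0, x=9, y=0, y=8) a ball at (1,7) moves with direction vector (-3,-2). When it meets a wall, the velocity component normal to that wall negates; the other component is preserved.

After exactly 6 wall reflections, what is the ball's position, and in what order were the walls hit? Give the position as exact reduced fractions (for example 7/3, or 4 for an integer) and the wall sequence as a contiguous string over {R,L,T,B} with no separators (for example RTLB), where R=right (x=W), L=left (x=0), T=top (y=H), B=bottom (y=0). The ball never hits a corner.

1. t=1/3 → L at (0,19/3); v=(3,-2)
2. t=3 → R at (9,1/3); v=(-3,-2)
3. t=1/6 → B at (17/2,0); v=(-3,2)
4. t=17/6 → L at (0,17/3); v=(3,2)
5. t=7/6 → T at (7/2,8); v=(3,-2)
6. t=11/6 → R at (9,13/3); v=(-3,-2)

Final position: (9,13/3)
Wall sequence: LRBLTR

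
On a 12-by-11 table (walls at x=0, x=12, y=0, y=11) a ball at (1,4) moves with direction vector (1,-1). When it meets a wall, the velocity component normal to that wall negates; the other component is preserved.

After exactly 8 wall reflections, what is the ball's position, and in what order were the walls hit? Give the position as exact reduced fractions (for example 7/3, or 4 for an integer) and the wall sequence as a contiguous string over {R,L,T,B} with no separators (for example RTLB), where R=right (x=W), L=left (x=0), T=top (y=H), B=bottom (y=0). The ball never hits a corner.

1. t=4 → B at (5,0); v=(1,1)
2. t=7 → R at (12,7); v=(-1,1)
3. t=4 → T at (8,11); v=(-1,-1)
4. t=8 → L at (0,3); v=(1,-1)
5. t=3 → B at (3,0); v=(1,1)
6. t=9 → R at (12,9); v=(-1,1)
7. t=2 → T at (10,11); v=(-1,-1)
8. t=10 → L at (0,1); v=(1,-1)

Final position: (0,1)
Wall sequence: BRTLBRTL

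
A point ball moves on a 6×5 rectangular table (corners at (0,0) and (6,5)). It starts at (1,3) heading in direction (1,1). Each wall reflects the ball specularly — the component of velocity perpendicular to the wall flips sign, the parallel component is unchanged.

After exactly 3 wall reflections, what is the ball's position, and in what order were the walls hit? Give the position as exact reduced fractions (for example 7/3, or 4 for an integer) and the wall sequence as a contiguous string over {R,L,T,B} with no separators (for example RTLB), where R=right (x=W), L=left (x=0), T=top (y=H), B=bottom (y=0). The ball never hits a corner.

1. t=2 → T at (3,5); v=(1,-1)
2. t=3 → R at (6,2); v=(-1,-1)
3. t=2 → B at (4,0); v=(-1,1)

Final position: (4,0)
Wall sequence: TRB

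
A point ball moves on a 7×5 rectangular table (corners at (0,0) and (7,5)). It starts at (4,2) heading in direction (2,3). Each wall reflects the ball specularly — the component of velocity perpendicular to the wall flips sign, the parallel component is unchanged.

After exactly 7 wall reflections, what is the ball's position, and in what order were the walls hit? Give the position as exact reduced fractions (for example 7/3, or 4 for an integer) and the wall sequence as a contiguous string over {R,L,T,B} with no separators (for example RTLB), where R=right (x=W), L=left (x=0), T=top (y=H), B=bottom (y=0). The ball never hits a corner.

1. t=1 → T at (6,5); v=(2,-3)
2. t=1/2 → R at (7,7/2); v=(-2,-3)
3. t=7/6 → B at (14/3,0); v=(-2,3)
4. t=5/3 → T at (4/3,5); v=(-2,-3)
5. t=2/3 → L at (0,3); v=(2,-3)
6. t=1 → B at (2,0); v=(2,3)
7. t=5/3 → T at (16/3,5); v=(2,-3)

Final position: (16/3,5)
Wall sequence: TRBTLBT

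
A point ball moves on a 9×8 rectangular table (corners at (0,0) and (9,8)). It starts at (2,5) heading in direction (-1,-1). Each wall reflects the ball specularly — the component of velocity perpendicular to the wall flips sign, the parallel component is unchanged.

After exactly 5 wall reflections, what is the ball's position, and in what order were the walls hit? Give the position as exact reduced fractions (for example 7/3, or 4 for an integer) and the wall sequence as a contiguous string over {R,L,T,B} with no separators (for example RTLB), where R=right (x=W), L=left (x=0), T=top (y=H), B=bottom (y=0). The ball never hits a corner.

Final position: (0,1)
Wall sequence: LBRTL

1. t=2 → L at (0,3); v=(1,-1)
2. t=3 → B at (3,0); v=(1,1)
3. t=6 → R at (9,6); v=(-1,1)
4. t=2 → T at (7,8); v=(-1,-1)
5. t=7 → L at (0,1); v=(1,-1)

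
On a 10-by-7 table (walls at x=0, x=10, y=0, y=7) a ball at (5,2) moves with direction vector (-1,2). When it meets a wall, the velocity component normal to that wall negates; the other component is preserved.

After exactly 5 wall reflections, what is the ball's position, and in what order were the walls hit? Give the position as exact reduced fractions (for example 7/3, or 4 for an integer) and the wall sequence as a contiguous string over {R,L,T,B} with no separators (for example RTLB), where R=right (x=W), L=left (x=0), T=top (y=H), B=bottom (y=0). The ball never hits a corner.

Final position: (8,0)
Wall sequence: TLBTB

1. t=5/2 → T at (5/2,7); v=(-1,-2)
2. t=5/2 → L at (0,2); v=(1,-2)
3. t=1 → B at (1,0); v=(1,2)
4. t=7/2 → T at (9/2,7); v=(1,-2)
5. t=7/2 → B at (8,0); v=(1,2)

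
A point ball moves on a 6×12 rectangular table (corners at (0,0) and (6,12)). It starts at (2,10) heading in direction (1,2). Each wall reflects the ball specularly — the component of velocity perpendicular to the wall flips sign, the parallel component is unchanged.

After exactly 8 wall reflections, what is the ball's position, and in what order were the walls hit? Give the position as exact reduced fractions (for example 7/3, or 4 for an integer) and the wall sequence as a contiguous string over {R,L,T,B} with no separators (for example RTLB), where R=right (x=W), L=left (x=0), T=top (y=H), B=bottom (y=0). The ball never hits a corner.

Final position: (0,6)
Wall sequence: TRBLTRBL

1. t=1 → T at (3,12); v=(1,-2)
2. t=3 → R at (6,6); v=(-1,-2)
3. t=3 → B at (3,0); v=(-1,2)
4. t=3 → L at (0,6); v=(1,2)
5. t=3 → T at (3,12); v=(1,-2)
6. t=3 → R at (6,6); v=(-1,-2)
7. t=3 → B at (3,0); v=(-1,2)
8. t=3 → L at (0,6); v=(1,2)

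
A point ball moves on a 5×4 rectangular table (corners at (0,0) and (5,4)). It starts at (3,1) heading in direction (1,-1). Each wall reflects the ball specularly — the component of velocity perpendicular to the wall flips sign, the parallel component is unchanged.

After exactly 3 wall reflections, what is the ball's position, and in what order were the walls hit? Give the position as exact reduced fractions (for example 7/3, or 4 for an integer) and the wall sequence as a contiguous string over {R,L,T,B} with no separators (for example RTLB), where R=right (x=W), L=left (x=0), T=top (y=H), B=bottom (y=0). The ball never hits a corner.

Final position: (2,4)
Wall sequence: BRT

1. t=1 → B at (4,0); v=(1,1)
2. t=1 → R at (5,1); v=(-1,1)
3. t=3 → T at (2,4); v=(-1,-1)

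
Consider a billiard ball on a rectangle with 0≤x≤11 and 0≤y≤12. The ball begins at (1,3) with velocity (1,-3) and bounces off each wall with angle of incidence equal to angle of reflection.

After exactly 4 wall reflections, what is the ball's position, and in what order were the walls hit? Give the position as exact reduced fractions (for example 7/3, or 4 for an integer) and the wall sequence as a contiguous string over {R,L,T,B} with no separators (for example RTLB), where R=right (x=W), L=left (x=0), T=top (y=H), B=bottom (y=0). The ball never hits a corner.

1. t=1 → B at (2,0); v=(1,3)
2. t=4 → T at (6,12); v=(1,-3)
3. t=4 → B at (10,0); v=(1,3)
4. t=1 → R at (11,3); v=(-1,3)

Final position: (11,3)
Wall sequence: BTBR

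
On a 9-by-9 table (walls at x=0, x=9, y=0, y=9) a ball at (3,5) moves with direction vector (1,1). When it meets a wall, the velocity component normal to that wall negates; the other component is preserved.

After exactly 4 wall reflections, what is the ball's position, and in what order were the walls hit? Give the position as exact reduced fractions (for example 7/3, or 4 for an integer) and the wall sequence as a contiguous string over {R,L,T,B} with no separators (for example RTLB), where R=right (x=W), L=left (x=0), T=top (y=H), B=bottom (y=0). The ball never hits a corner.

1. t=4 → T at (7,9); v=(1,-1)
2. t=2 → R at (9,7); v=(-1,-1)
3. t=7 → B at (2,0); v=(-1,1)
4. t=2 → L at (0,2); v=(1,1)

Final position: (0,2)
Wall sequence: TRBL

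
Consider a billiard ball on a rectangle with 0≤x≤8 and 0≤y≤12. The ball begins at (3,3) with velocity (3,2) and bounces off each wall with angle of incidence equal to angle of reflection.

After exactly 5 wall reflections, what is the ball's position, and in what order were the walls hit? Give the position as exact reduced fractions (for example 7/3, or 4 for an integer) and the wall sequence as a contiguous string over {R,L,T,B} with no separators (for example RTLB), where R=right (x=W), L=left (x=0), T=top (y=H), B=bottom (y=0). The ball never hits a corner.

1. t=5/3 → R at (8,19/3); v=(-3,2)
2. t=8/3 → L at (0,35/3); v=(3,2)
3. t=1/6 → T at (1/2,12); v=(3,-2)
4. t=5/2 → R at (8,7); v=(-3,-2)
5. t=8/3 → L at (0,5/3); v=(3,-2)

Final position: (0,5/3)
Wall sequence: RLTRL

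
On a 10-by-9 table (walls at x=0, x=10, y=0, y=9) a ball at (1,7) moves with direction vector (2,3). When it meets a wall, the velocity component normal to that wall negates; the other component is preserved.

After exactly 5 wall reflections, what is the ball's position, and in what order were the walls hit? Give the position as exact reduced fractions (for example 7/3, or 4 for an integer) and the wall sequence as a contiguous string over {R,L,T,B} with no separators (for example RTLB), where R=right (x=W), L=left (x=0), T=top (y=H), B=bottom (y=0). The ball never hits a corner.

Final position: (0,1/2)
Wall sequence: TBRTL

1. t=2/3 → T at (7/3,9); v=(2,-3)
2. t=3 → B at (25/3,0); v=(2,3)
3. t=5/6 → R at (10,5/2); v=(-2,3)
4. t=13/6 → T at (17/3,9); v=(-2,-3)
5. t=17/6 → L at (0,1/2); v=(2,-3)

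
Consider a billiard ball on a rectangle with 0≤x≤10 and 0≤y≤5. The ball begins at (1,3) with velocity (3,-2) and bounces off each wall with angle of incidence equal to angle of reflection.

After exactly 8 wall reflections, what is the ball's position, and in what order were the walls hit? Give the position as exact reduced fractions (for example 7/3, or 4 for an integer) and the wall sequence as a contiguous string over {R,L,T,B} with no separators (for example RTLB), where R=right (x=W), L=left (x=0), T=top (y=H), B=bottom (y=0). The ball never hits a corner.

1. t=3/2 → B at (11/2,0); v=(3,2)
2. t=3/2 → R at (10,3); v=(-3,2)
3. t=1 → T at (7,5); v=(-3,-2)
4. t=7/3 → L at (0,1/3); v=(3,-2)
5. t=1/6 → B at (1/2,0); v=(3,2)
6. t=5/2 → T at (8,5); v=(3,-2)
7. t=2/3 → R at (10,11/3); v=(-3,-2)
8. t=11/6 → B at (9/2,0); v=(-3,2)

Final position: (9/2,0)
Wall sequence: BRTLBTRB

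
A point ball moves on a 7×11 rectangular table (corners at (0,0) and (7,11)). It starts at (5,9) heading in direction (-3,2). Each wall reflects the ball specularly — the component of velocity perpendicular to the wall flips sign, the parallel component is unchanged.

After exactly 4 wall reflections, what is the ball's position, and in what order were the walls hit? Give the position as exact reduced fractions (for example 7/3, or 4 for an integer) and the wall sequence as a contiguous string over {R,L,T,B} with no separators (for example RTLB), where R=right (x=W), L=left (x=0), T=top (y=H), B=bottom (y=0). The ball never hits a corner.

Final position: (0,1/3)
Wall sequence: TLRL

1. t=1 → T at (2,11); v=(-3,-2)
2. t=2/3 → L at (0,29/3); v=(3,-2)
3. t=7/3 → R at (7,5); v=(-3,-2)
4. t=7/3 → L at (0,1/3); v=(3,-2)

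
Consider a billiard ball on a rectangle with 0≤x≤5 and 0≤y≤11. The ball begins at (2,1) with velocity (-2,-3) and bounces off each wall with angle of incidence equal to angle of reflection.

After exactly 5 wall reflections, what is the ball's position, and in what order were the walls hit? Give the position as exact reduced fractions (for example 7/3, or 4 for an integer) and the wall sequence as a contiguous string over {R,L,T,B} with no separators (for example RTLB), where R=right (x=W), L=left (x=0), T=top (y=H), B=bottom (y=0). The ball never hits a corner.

Final position: (0,5)
Wall sequence: BLRTL

1. t=1/3 → B at (4/3,0); v=(-2,3)
2. t=2/3 → L at (0,2); v=(2,3)
3. t=5/2 → R at (5,19/2); v=(-2,3)
4. t=1/2 → T at (4,11); v=(-2,-3)
5. t=2 → L at (0,5); v=(2,-3)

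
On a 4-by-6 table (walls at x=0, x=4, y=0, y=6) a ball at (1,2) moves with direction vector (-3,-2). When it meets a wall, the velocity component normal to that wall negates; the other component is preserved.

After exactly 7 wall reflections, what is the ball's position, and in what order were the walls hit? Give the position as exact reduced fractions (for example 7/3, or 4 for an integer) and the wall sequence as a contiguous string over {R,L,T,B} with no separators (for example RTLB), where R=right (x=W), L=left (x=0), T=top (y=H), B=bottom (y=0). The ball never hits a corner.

Final position: (0,8/3)
Wall sequence: LBRLTRL

1. t=1/3 → L at (0,4/3); v=(3,-2)
2. t=2/3 → B at (2,0); v=(3,2)
3. t=2/3 → R at (4,4/3); v=(-3,2)
4. t=4/3 → L at (0,4); v=(3,2)
5. t=1 → T at (3,6); v=(3,-2)
6. t=1/3 → R at (4,16/3); v=(-3,-2)
7. t=4/3 → L at (0,8/3); v=(3,-2)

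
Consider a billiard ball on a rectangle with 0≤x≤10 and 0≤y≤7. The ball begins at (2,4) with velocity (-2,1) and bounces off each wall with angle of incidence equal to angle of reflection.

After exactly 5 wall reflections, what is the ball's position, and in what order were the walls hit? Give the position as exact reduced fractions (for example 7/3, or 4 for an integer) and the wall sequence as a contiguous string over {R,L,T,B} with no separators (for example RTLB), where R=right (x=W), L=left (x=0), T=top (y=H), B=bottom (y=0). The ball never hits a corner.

Final position: (0,1)
Wall sequence: LTRBL

1. t=1 → L at (0,5); v=(2,1)
2. t=2 → T at (4,7); v=(2,-1)
3. t=3 → R at (10,4); v=(-2,-1)
4. t=4 → B at (2,0); v=(-2,1)
5. t=1 → L at (0,1); v=(2,1)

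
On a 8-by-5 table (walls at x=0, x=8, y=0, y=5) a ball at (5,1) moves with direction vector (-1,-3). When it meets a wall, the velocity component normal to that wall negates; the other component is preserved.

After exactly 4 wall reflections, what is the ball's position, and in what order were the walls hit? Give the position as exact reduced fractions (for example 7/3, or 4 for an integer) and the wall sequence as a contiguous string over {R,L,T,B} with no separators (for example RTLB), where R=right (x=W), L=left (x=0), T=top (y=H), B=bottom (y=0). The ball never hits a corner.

Final position: (0,4)
Wall sequence: BTBL

1. t=1/3 → B at (14/3,0); v=(-1,3)
2. t=5/3 → T at (3,5); v=(-1,-3)
3. t=5/3 → B at (4/3,0); v=(-1,3)
4. t=4/3 → L at (0,4); v=(1,3)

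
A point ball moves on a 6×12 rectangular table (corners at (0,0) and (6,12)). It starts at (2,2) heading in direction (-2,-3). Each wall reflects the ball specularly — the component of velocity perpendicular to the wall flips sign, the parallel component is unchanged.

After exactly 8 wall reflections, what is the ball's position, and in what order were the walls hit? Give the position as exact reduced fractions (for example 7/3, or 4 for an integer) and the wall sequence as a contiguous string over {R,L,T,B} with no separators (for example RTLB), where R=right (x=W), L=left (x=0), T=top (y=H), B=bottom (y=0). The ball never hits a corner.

1. t=2/3 → B at (2/3,0); v=(-2,3)
2. t=1/3 → L at (0,1); v=(2,3)
3. t=3 → R at (6,10); v=(-2,3)
4. t=2/3 → T at (14/3,12); v=(-2,-3)
5. t=7/3 → L at (0,5); v=(2,-3)
6. t=5/3 → B at (10/3,0); v=(2,3)
7. t=4/3 → R at (6,4); v=(-2,3)
8. t=8/3 → T at (2/3,12); v=(-2,-3)

Final position: (2/3,12)
Wall sequence: BLRTLBRT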